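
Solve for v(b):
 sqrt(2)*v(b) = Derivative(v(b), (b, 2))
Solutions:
 v(b) = C1*exp(-2^(1/4)*b) + C2*exp(2^(1/4)*b)


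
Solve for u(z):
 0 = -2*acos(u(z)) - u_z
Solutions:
 Integral(1/acos(_y), (_y, u(z))) = C1 - 2*z


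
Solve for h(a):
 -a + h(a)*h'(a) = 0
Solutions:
 h(a) = -sqrt(C1 + a^2)
 h(a) = sqrt(C1 + a^2)


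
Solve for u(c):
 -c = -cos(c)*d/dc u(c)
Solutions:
 u(c) = C1 + Integral(c/cos(c), c)


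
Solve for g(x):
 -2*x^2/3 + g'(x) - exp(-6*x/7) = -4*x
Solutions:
 g(x) = C1 + 2*x^3/9 - 2*x^2 - 7*exp(-6*x/7)/6


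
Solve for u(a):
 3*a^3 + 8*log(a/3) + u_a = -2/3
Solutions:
 u(a) = C1 - 3*a^4/4 - 8*a*log(a) + 22*a/3 + 8*a*log(3)


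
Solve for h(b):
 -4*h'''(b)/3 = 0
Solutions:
 h(b) = C1 + C2*b + C3*b^2


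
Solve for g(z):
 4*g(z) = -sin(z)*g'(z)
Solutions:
 g(z) = C1*(cos(z)^2 + 2*cos(z) + 1)/(cos(z)^2 - 2*cos(z) + 1)


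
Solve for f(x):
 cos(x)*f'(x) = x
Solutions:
 f(x) = C1 + Integral(x/cos(x), x)


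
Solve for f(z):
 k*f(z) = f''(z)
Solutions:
 f(z) = C1*exp(-sqrt(k)*z) + C2*exp(sqrt(k)*z)


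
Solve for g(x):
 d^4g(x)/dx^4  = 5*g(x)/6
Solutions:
 g(x) = C1*exp(-5^(1/4)*6^(3/4)*x/6) + C2*exp(5^(1/4)*6^(3/4)*x/6) + C3*sin(5^(1/4)*6^(3/4)*x/6) + C4*cos(5^(1/4)*6^(3/4)*x/6)


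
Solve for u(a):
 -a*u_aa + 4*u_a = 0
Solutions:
 u(a) = C1 + C2*a^5


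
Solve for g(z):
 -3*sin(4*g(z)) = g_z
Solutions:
 g(z) = -acos((-C1 - exp(24*z))/(C1 - exp(24*z)))/4 + pi/2
 g(z) = acos((-C1 - exp(24*z))/(C1 - exp(24*z)))/4


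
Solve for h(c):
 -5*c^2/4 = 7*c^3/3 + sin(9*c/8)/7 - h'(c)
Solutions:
 h(c) = C1 + 7*c^4/12 + 5*c^3/12 - 8*cos(9*c/8)/63


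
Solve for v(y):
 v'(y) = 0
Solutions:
 v(y) = C1


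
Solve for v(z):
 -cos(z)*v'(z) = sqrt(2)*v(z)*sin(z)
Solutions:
 v(z) = C1*cos(z)^(sqrt(2))


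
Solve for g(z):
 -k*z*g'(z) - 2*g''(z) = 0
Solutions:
 g(z) = Piecewise((-sqrt(pi)*C1*erf(sqrt(k)*z/2)/sqrt(k) - C2, (k > 0) | (k < 0)), (-C1*z - C2, True))


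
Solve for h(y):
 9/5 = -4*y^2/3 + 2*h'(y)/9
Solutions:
 h(y) = C1 + 2*y^3 + 81*y/10


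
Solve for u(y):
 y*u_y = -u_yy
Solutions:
 u(y) = C1 + C2*erf(sqrt(2)*y/2)


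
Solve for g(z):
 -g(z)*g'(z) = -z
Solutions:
 g(z) = -sqrt(C1 + z^2)
 g(z) = sqrt(C1 + z^2)


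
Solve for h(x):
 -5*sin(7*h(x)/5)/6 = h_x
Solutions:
 5*x/6 + 5*log(cos(7*h(x)/5) - 1)/14 - 5*log(cos(7*h(x)/5) + 1)/14 = C1


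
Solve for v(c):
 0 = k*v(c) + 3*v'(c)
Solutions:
 v(c) = C1*exp(-c*k/3)


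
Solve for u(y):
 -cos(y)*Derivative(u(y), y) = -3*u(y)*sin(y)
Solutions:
 u(y) = C1/cos(y)^3


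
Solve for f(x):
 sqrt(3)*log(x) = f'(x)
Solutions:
 f(x) = C1 + sqrt(3)*x*log(x) - sqrt(3)*x


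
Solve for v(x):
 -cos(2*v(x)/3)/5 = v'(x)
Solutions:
 x/5 - 3*log(sin(2*v(x)/3) - 1)/4 + 3*log(sin(2*v(x)/3) + 1)/4 = C1


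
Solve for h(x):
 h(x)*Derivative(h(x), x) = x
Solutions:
 h(x) = -sqrt(C1 + x^2)
 h(x) = sqrt(C1 + x^2)


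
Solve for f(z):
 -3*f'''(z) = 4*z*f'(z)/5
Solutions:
 f(z) = C1 + Integral(C2*airyai(-30^(2/3)*z/15) + C3*airybi(-30^(2/3)*z/15), z)


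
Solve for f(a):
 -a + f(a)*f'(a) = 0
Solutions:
 f(a) = -sqrt(C1 + a^2)
 f(a) = sqrt(C1 + a^2)


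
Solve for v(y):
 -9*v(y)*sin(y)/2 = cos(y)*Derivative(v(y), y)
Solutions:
 v(y) = C1*cos(y)^(9/2)


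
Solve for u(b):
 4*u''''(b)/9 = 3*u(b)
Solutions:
 u(b) = C1*exp(-sqrt(2)*3^(3/4)*b/2) + C2*exp(sqrt(2)*3^(3/4)*b/2) + C3*sin(sqrt(2)*3^(3/4)*b/2) + C4*cos(sqrt(2)*3^(3/4)*b/2)


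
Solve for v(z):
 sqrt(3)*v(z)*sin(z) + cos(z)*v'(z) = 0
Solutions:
 v(z) = C1*cos(z)^(sqrt(3))


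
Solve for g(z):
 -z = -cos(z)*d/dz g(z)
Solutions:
 g(z) = C1 + Integral(z/cos(z), z)


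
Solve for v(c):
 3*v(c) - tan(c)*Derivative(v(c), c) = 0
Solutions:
 v(c) = C1*sin(c)^3


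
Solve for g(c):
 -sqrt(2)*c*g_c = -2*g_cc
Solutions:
 g(c) = C1 + C2*erfi(2^(1/4)*c/2)


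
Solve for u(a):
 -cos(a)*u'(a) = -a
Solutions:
 u(a) = C1 + Integral(a/cos(a), a)


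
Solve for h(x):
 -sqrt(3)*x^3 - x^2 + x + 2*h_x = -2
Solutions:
 h(x) = C1 + sqrt(3)*x^4/8 + x^3/6 - x^2/4 - x


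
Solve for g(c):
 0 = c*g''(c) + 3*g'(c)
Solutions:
 g(c) = C1 + C2/c^2


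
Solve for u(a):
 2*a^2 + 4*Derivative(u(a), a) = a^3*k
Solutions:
 u(a) = C1 + a^4*k/16 - a^3/6


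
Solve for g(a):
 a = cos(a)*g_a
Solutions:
 g(a) = C1 + Integral(a/cos(a), a)


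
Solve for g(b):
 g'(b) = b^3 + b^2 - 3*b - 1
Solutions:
 g(b) = C1 + b^4/4 + b^3/3 - 3*b^2/2 - b


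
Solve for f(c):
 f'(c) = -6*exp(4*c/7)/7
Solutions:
 f(c) = C1 - 3*exp(4*c/7)/2


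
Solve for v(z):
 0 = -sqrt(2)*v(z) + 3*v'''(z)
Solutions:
 v(z) = C3*exp(2^(1/6)*3^(2/3)*z/3) + (C1*sin(6^(1/6)*z/2) + C2*cos(6^(1/6)*z/2))*exp(-2^(1/6)*3^(2/3)*z/6)


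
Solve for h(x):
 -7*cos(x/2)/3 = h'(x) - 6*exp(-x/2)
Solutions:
 h(x) = C1 - 14*sin(x/2)/3 - 12*exp(-x/2)


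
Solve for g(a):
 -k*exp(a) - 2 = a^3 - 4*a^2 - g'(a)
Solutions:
 g(a) = C1 + a^4/4 - 4*a^3/3 + 2*a + k*exp(a)


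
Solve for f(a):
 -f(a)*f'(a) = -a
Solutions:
 f(a) = -sqrt(C1 + a^2)
 f(a) = sqrt(C1 + a^2)


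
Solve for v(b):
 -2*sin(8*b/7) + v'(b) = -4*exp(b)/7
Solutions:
 v(b) = C1 - 4*exp(b)/7 - 7*cos(8*b/7)/4


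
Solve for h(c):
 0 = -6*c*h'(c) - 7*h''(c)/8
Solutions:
 h(c) = C1 + C2*erf(2*sqrt(42)*c/7)


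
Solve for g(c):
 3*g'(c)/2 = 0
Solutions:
 g(c) = C1


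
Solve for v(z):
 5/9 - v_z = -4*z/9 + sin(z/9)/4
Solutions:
 v(z) = C1 + 2*z^2/9 + 5*z/9 + 9*cos(z/9)/4


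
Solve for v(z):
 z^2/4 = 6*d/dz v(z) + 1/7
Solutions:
 v(z) = C1 + z^3/72 - z/42


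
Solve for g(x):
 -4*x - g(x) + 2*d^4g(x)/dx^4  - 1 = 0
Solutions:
 g(x) = C1*exp(-2^(3/4)*x/2) + C2*exp(2^(3/4)*x/2) + C3*sin(2^(3/4)*x/2) + C4*cos(2^(3/4)*x/2) - 4*x - 1


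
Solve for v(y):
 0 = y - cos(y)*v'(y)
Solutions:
 v(y) = C1 + Integral(y/cos(y), y)


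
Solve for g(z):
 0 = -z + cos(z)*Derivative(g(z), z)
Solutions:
 g(z) = C1 + Integral(z/cos(z), z)


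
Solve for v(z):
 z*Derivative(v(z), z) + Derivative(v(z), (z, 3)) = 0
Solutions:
 v(z) = C1 + Integral(C2*airyai(-z) + C3*airybi(-z), z)


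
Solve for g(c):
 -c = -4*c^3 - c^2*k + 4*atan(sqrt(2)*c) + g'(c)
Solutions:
 g(c) = C1 + c^4 + c^3*k/3 - c^2/2 - 4*c*atan(sqrt(2)*c) + sqrt(2)*log(2*c^2 + 1)


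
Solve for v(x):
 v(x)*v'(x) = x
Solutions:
 v(x) = -sqrt(C1 + x^2)
 v(x) = sqrt(C1 + x^2)


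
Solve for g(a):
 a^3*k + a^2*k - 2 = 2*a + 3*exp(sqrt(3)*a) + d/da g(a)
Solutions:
 g(a) = C1 + a^4*k/4 + a^3*k/3 - a^2 - 2*a - sqrt(3)*exp(sqrt(3)*a)


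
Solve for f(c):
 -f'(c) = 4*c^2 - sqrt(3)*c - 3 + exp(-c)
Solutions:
 f(c) = C1 - 4*c^3/3 + sqrt(3)*c^2/2 + 3*c + exp(-c)


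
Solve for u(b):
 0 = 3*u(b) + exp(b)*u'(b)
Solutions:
 u(b) = C1*exp(3*exp(-b))


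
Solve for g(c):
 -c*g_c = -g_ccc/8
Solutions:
 g(c) = C1 + Integral(C2*airyai(2*c) + C3*airybi(2*c), c)


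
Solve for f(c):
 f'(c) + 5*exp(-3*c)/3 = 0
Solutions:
 f(c) = C1 + 5*exp(-3*c)/9


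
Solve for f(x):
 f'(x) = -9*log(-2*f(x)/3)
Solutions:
 Integral(1/(log(-_y) - log(3) + log(2)), (_y, f(x)))/9 = C1 - x


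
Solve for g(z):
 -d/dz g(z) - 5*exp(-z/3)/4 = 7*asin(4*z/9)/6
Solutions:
 g(z) = C1 - 7*z*asin(4*z/9)/6 - 7*sqrt(81 - 16*z^2)/24 + 15*exp(-z/3)/4


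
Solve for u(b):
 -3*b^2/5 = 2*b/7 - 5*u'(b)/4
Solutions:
 u(b) = C1 + 4*b^3/25 + 4*b^2/35


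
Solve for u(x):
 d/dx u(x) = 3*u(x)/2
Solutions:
 u(x) = C1*exp(3*x/2)


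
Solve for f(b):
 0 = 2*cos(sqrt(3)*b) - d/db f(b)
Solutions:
 f(b) = C1 + 2*sqrt(3)*sin(sqrt(3)*b)/3


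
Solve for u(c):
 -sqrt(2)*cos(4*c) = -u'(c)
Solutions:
 u(c) = C1 + sqrt(2)*sin(4*c)/4


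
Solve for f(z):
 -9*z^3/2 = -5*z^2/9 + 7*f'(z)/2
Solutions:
 f(z) = C1 - 9*z^4/28 + 10*z^3/189


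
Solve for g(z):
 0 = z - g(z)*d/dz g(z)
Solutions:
 g(z) = -sqrt(C1 + z^2)
 g(z) = sqrt(C1 + z^2)


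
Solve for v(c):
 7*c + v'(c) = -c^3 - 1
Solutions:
 v(c) = C1 - c^4/4 - 7*c^2/2 - c


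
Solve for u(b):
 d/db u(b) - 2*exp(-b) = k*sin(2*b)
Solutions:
 u(b) = C1 - k*cos(2*b)/2 - 2*exp(-b)


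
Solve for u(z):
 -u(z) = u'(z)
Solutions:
 u(z) = C1*exp(-z)


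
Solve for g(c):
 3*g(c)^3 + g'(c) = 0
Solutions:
 g(c) = -sqrt(2)*sqrt(-1/(C1 - 3*c))/2
 g(c) = sqrt(2)*sqrt(-1/(C1 - 3*c))/2


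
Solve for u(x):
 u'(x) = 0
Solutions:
 u(x) = C1


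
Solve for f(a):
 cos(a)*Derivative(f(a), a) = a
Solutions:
 f(a) = C1 + Integral(a/cos(a), a)


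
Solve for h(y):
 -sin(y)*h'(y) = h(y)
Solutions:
 h(y) = C1*sqrt(cos(y) + 1)/sqrt(cos(y) - 1)


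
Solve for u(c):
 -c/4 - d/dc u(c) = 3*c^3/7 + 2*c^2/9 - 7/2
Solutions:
 u(c) = C1 - 3*c^4/28 - 2*c^3/27 - c^2/8 + 7*c/2


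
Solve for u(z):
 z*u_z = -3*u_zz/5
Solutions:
 u(z) = C1 + C2*erf(sqrt(30)*z/6)


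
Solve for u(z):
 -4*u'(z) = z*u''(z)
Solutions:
 u(z) = C1 + C2/z^3


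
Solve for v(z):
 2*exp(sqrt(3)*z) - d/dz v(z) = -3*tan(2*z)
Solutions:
 v(z) = C1 + 2*sqrt(3)*exp(sqrt(3)*z)/3 - 3*log(cos(2*z))/2


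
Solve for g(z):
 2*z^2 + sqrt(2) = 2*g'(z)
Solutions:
 g(z) = C1 + z^3/3 + sqrt(2)*z/2


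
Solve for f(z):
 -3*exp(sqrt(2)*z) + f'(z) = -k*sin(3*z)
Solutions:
 f(z) = C1 + k*cos(3*z)/3 + 3*sqrt(2)*exp(sqrt(2)*z)/2


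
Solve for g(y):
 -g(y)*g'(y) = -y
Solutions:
 g(y) = -sqrt(C1 + y^2)
 g(y) = sqrt(C1 + y^2)


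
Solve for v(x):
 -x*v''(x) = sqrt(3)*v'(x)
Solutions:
 v(x) = C1 + C2*x^(1 - sqrt(3))


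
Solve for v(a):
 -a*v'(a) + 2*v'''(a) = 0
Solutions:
 v(a) = C1 + Integral(C2*airyai(2^(2/3)*a/2) + C3*airybi(2^(2/3)*a/2), a)


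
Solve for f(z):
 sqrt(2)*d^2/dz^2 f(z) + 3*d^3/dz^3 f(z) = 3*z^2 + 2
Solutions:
 f(z) = C1 + C2*z + C3*exp(-sqrt(2)*z/3) + sqrt(2)*z^4/8 - 3*z^3/2 + 29*sqrt(2)*z^2/4


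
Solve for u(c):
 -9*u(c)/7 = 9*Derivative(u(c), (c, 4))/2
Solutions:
 u(c) = (C1*sin(14^(3/4)*c/14) + C2*cos(14^(3/4)*c/14))*exp(-14^(3/4)*c/14) + (C3*sin(14^(3/4)*c/14) + C4*cos(14^(3/4)*c/14))*exp(14^(3/4)*c/14)


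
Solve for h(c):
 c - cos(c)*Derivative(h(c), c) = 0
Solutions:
 h(c) = C1 + Integral(c/cos(c), c)


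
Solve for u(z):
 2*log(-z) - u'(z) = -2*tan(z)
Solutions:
 u(z) = C1 + 2*z*log(-z) - 2*z - 2*log(cos(z))


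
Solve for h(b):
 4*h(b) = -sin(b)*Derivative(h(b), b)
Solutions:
 h(b) = C1*(cos(b)^2 + 2*cos(b) + 1)/(cos(b)^2 - 2*cos(b) + 1)


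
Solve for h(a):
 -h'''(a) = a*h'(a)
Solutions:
 h(a) = C1 + Integral(C2*airyai(-a) + C3*airybi(-a), a)


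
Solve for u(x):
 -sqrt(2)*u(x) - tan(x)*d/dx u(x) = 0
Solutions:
 u(x) = C1/sin(x)^(sqrt(2))


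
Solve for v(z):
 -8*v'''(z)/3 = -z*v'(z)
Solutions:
 v(z) = C1 + Integral(C2*airyai(3^(1/3)*z/2) + C3*airybi(3^(1/3)*z/2), z)


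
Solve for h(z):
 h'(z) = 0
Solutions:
 h(z) = C1


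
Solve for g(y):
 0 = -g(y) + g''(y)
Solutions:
 g(y) = C1*exp(-y) + C2*exp(y)


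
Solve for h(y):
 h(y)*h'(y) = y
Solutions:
 h(y) = -sqrt(C1 + y^2)
 h(y) = sqrt(C1 + y^2)


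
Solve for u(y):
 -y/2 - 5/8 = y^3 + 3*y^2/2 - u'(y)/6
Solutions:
 u(y) = C1 + 3*y^4/2 + 3*y^3 + 3*y^2/2 + 15*y/4


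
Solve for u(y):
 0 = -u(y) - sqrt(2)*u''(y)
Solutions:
 u(y) = C1*sin(2^(3/4)*y/2) + C2*cos(2^(3/4)*y/2)


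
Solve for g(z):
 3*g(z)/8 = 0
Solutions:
 g(z) = 0


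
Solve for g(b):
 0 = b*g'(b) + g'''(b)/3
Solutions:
 g(b) = C1 + Integral(C2*airyai(-3^(1/3)*b) + C3*airybi(-3^(1/3)*b), b)


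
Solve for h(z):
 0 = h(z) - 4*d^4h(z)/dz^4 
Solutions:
 h(z) = C1*exp(-sqrt(2)*z/2) + C2*exp(sqrt(2)*z/2) + C3*sin(sqrt(2)*z/2) + C4*cos(sqrt(2)*z/2)


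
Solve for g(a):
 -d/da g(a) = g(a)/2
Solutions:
 g(a) = C1*exp(-a/2)


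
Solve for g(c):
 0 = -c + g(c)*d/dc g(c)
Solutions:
 g(c) = -sqrt(C1 + c^2)
 g(c) = sqrt(C1 + c^2)


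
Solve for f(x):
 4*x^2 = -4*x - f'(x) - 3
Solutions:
 f(x) = C1 - 4*x^3/3 - 2*x^2 - 3*x


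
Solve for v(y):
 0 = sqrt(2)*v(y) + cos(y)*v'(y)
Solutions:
 v(y) = C1*(sin(y) - 1)^(sqrt(2)/2)/(sin(y) + 1)^(sqrt(2)/2)


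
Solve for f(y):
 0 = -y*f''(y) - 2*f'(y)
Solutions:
 f(y) = C1 + C2/y


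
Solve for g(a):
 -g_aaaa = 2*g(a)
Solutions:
 g(a) = (C1*sin(2^(3/4)*a/2) + C2*cos(2^(3/4)*a/2))*exp(-2^(3/4)*a/2) + (C3*sin(2^(3/4)*a/2) + C4*cos(2^(3/4)*a/2))*exp(2^(3/4)*a/2)


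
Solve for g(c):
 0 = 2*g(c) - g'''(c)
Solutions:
 g(c) = C3*exp(2^(1/3)*c) + (C1*sin(2^(1/3)*sqrt(3)*c/2) + C2*cos(2^(1/3)*sqrt(3)*c/2))*exp(-2^(1/3)*c/2)


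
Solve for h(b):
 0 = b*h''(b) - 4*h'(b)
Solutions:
 h(b) = C1 + C2*b^5


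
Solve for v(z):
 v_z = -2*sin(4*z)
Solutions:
 v(z) = C1 + cos(4*z)/2


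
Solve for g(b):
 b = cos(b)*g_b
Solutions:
 g(b) = C1 + Integral(b/cos(b), b)


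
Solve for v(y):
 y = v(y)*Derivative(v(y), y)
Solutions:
 v(y) = -sqrt(C1 + y^2)
 v(y) = sqrt(C1 + y^2)


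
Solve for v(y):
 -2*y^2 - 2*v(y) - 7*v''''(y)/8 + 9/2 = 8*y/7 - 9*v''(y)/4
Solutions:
 v(y) = -y^2 - 4*y/7 + (C1*sin(2*7^(3/4)*y*sin(atan(sqrt(31)/9)/2)/7) + C2*cos(2*7^(3/4)*y*sin(atan(sqrt(31)/9)/2)/7))*exp(-2*7^(3/4)*y*cos(atan(sqrt(31)/9)/2)/7) + (C3*sin(2*7^(3/4)*y*sin(atan(sqrt(31)/9)/2)/7) + C4*cos(2*7^(3/4)*y*sin(atan(sqrt(31)/9)/2)/7))*exp(2*7^(3/4)*y*cos(atan(sqrt(31)/9)/2)/7)


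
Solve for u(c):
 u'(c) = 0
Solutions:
 u(c) = C1


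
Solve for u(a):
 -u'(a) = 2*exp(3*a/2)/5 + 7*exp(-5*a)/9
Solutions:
 u(a) = C1 - 4*exp(3*a/2)/15 + 7*exp(-5*a)/45


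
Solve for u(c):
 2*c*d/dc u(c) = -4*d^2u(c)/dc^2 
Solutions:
 u(c) = C1 + C2*erf(c/2)


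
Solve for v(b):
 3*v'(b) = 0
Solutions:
 v(b) = C1


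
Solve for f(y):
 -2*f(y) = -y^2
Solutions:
 f(y) = y^2/2


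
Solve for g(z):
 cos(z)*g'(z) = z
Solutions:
 g(z) = C1 + Integral(z/cos(z), z)


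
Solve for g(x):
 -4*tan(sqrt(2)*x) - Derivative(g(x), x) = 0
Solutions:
 g(x) = C1 + 2*sqrt(2)*log(cos(sqrt(2)*x))


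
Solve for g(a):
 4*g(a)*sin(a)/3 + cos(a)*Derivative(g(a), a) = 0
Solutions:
 g(a) = C1*cos(a)^(4/3)


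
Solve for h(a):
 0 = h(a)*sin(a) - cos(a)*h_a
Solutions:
 h(a) = C1/cos(a)


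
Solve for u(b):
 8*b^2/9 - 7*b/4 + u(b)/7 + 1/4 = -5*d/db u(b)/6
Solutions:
 u(b) = C1*exp(-6*b/35) - 56*b^2/9 + 9163*b/108 - 321839/648


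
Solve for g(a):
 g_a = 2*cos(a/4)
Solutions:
 g(a) = C1 + 8*sin(a/4)


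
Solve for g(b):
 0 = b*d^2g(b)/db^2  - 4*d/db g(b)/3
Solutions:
 g(b) = C1 + C2*b^(7/3)


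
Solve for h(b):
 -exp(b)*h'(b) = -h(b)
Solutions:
 h(b) = C1*exp(-exp(-b))


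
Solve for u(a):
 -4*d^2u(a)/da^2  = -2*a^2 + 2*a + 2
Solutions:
 u(a) = C1 + C2*a + a^4/24 - a^3/12 - a^2/4


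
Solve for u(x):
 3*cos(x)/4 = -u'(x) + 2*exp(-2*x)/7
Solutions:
 u(x) = C1 - 3*sin(x)/4 - exp(-2*x)/7


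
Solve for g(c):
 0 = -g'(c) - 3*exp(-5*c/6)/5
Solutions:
 g(c) = C1 + 18*exp(-5*c/6)/25


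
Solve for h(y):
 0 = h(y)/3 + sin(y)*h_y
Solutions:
 h(y) = C1*(cos(y) + 1)^(1/6)/(cos(y) - 1)^(1/6)


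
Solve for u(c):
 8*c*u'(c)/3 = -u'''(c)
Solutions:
 u(c) = C1 + Integral(C2*airyai(-2*3^(2/3)*c/3) + C3*airybi(-2*3^(2/3)*c/3), c)


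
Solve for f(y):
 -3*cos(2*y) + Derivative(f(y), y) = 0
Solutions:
 f(y) = C1 + 3*sin(2*y)/2


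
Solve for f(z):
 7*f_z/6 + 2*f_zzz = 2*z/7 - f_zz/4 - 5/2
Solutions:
 f(z) = C1 + 6*z^2/49 - 753*z/343 + (C2*sin(sqrt(1335)*z/48) + C3*cos(sqrt(1335)*z/48))*exp(-z/16)


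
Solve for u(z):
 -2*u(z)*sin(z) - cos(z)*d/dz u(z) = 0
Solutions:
 u(z) = C1*cos(z)^2


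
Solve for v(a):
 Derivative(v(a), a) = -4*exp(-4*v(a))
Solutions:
 v(a) = log(-I*(C1 - 16*a)^(1/4))
 v(a) = log(I*(C1 - 16*a)^(1/4))
 v(a) = log(-(C1 - 16*a)^(1/4))
 v(a) = log(C1 - 16*a)/4


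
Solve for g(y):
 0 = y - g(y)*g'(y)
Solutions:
 g(y) = -sqrt(C1 + y^2)
 g(y) = sqrt(C1 + y^2)


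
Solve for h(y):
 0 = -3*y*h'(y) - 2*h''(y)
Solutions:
 h(y) = C1 + C2*erf(sqrt(3)*y/2)


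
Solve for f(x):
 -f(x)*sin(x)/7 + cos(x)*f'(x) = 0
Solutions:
 f(x) = C1/cos(x)^(1/7)


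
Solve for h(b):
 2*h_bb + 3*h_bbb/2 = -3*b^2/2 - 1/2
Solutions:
 h(b) = C1 + C2*b + C3*exp(-4*b/3) - b^4/16 + 3*b^3/16 - 35*b^2/64


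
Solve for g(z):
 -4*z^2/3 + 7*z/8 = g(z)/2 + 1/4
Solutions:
 g(z) = -8*z^2/3 + 7*z/4 - 1/2


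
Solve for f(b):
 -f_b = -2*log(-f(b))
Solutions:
 -li(-f(b)) = C1 + 2*b


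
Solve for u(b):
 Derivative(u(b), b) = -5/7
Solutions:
 u(b) = C1 - 5*b/7


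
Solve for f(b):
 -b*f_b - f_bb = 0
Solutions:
 f(b) = C1 + C2*erf(sqrt(2)*b/2)


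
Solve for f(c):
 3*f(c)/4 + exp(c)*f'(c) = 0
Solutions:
 f(c) = C1*exp(3*exp(-c)/4)


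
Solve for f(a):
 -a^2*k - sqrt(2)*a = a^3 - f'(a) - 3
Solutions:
 f(a) = C1 + a^4/4 + a^3*k/3 + sqrt(2)*a^2/2 - 3*a


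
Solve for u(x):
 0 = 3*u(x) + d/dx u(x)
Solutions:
 u(x) = C1*exp(-3*x)


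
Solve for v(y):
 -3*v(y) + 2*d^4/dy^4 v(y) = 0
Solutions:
 v(y) = C1*exp(-2^(3/4)*3^(1/4)*y/2) + C2*exp(2^(3/4)*3^(1/4)*y/2) + C3*sin(2^(3/4)*3^(1/4)*y/2) + C4*cos(2^(3/4)*3^(1/4)*y/2)


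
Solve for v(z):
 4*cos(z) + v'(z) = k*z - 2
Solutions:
 v(z) = C1 + k*z^2/2 - 2*z - 4*sin(z)


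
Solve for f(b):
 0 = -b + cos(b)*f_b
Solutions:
 f(b) = C1 + Integral(b/cos(b), b)


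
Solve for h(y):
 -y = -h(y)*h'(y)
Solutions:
 h(y) = -sqrt(C1 + y^2)
 h(y) = sqrt(C1 + y^2)


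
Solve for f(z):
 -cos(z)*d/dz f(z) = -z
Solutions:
 f(z) = C1 + Integral(z/cos(z), z)


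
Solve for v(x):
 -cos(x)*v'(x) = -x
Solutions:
 v(x) = C1 + Integral(x/cos(x), x)


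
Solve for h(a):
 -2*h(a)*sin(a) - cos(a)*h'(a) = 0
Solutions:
 h(a) = C1*cos(a)^2


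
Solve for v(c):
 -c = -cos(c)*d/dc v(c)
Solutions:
 v(c) = C1 + Integral(c/cos(c), c)


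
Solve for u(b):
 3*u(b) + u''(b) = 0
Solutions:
 u(b) = C1*sin(sqrt(3)*b) + C2*cos(sqrt(3)*b)


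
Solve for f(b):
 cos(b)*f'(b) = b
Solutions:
 f(b) = C1 + Integral(b/cos(b), b)


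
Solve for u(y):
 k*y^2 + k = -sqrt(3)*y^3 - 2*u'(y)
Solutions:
 u(y) = C1 - k*y^3/6 - k*y/2 - sqrt(3)*y^4/8


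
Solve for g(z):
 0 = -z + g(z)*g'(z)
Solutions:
 g(z) = -sqrt(C1 + z^2)
 g(z) = sqrt(C1 + z^2)


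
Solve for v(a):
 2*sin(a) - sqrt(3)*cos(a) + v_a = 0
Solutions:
 v(a) = C1 + sqrt(3)*sin(a) + 2*cos(a)


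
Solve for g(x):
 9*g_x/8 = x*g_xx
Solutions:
 g(x) = C1 + C2*x^(17/8)


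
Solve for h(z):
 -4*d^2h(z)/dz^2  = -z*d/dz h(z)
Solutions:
 h(z) = C1 + C2*erfi(sqrt(2)*z/4)


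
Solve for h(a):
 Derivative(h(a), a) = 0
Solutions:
 h(a) = C1


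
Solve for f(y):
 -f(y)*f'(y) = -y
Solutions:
 f(y) = -sqrt(C1 + y^2)
 f(y) = sqrt(C1 + y^2)


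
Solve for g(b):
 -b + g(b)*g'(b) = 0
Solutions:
 g(b) = -sqrt(C1 + b^2)
 g(b) = sqrt(C1 + b^2)


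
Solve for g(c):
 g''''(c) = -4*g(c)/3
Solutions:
 g(c) = (C1*sin(3^(3/4)*c/3) + C2*cos(3^(3/4)*c/3))*exp(-3^(3/4)*c/3) + (C3*sin(3^(3/4)*c/3) + C4*cos(3^(3/4)*c/3))*exp(3^(3/4)*c/3)


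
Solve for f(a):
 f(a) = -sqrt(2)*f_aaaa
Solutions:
 f(a) = (C1*sin(2^(3/8)*a/2) + C2*cos(2^(3/8)*a/2))*exp(-2^(3/8)*a/2) + (C3*sin(2^(3/8)*a/2) + C4*cos(2^(3/8)*a/2))*exp(2^(3/8)*a/2)


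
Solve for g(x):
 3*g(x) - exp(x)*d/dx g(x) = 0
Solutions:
 g(x) = C1*exp(-3*exp(-x))


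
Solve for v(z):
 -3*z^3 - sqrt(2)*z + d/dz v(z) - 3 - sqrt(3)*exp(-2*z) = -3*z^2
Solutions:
 v(z) = C1 + 3*z^4/4 - z^3 + sqrt(2)*z^2/2 + 3*z - sqrt(3)*exp(-2*z)/2


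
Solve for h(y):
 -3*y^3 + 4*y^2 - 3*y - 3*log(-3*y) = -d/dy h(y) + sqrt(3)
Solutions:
 h(y) = C1 + 3*y^4/4 - 4*y^3/3 + 3*y^2/2 + 3*y*log(-y) + y*(-3 + sqrt(3) + 3*log(3))


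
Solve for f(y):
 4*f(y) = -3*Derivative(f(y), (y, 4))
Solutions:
 f(y) = (C1*sin(3^(3/4)*y/3) + C2*cos(3^(3/4)*y/3))*exp(-3^(3/4)*y/3) + (C3*sin(3^(3/4)*y/3) + C4*cos(3^(3/4)*y/3))*exp(3^(3/4)*y/3)


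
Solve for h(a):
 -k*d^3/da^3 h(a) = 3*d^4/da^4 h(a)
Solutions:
 h(a) = C1 + C2*a + C3*a^2 + C4*exp(-a*k/3)


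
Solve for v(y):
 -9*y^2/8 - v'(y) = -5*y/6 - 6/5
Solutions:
 v(y) = C1 - 3*y^3/8 + 5*y^2/12 + 6*y/5


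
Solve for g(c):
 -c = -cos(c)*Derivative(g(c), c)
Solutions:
 g(c) = C1 + Integral(c/cos(c), c)


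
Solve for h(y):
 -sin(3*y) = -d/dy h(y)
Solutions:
 h(y) = C1 - cos(3*y)/3


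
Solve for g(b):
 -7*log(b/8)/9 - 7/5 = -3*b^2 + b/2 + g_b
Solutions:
 g(b) = C1 + b^3 - b^2/4 - 7*b*log(b)/9 - 28*b/45 + 7*b*log(2)/3


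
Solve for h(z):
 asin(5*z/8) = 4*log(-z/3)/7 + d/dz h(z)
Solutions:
 h(z) = C1 - 4*z*log(-z)/7 + z*asin(5*z/8) + 4*z/7 + 4*z*log(3)/7 + sqrt(64 - 25*z^2)/5


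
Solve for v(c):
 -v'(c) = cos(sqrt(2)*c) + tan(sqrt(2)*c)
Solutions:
 v(c) = C1 + sqrt(2)*log(cos(sqrt(2)*c))/2 - sqrt(2)*sin(sqrt(2)*c)/2


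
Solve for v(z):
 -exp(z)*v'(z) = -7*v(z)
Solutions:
 v(z) = C1*exp(-7*exp(-z))


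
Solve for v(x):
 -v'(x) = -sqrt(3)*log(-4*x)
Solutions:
 v(x) = C1 + sqrt(3)*x*log(-x) + sqrt(3)*x*(-1 + 2*log(2))


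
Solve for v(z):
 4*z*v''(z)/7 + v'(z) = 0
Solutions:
 v(z) = C1 + C2/z^(3/4)


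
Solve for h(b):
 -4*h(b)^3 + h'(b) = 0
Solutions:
 h(b) = -sqrt(2)*sqrt(-1/(C1 + 4*b))/2
 h(b) = sqrt(2)*sqrt(-1/(C1 + 4*b))/2


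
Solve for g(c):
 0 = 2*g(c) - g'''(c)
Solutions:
 g(c) = C3*exp(2^(1/3)*c) + (C1*sin(2^(1/3)*sqrt(3)*c/2) + C2*cos(2^(1/3)*sqrt(3)*c/2))*exp(-2^(1/3)*c/2)


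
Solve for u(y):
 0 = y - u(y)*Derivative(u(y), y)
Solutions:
 u(y) = -sqrt(C1 + y^2)
 u(y) = sqrt(C1 + y^2)


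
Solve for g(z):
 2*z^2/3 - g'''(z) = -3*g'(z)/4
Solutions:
 g(z) = C1 + C2*exp(-sqrt(3)*z/2) + C3*exp(sqrt(3)*z/2) - 8*z^3/27 - 64*z/27


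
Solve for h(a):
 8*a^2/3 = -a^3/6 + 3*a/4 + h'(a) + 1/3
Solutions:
 h(a) = C1 + a^4/24 + 8*a^3/9 - 3*a^2/8 - a/3


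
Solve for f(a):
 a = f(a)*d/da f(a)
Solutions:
 f(a) = -sqrt(C1 + a^2)
 f(a) = sqrt(C1 + a^2)


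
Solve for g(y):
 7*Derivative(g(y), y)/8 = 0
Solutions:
 g(y) = C1


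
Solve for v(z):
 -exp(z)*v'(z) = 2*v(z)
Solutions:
 v(z) = C1*exp(2*exp(-z))


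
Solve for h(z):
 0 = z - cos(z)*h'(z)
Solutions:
 h(z) = C1 + Integral(z/cos(z), z)


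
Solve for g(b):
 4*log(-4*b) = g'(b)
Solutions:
 g(b) = C1 + 4*b*log(-b) + 4*b*(-1 + 2*log(2))


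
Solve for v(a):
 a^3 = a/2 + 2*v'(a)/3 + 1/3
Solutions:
 v(a) = C1 + 3*a^4/8 - 3*a^2/8 - a/2


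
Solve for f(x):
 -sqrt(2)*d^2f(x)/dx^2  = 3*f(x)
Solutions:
 f(x) = C1*sin(2^(3/4)*sqrt(3)*x/2) + C2*cos(2^(3/4)*sqrt(3)*x/2)


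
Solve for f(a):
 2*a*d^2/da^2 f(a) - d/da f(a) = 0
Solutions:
 f(a) = C1 + C2*a^(3/2)


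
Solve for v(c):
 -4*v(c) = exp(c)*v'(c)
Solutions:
 v(c) = C1*exp(4*exp(-c))


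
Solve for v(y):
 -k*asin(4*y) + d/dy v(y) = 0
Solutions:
 v(y) = C1 + k*(y*asin(4*y) + sqrt(1 - 16*y^2)/4)


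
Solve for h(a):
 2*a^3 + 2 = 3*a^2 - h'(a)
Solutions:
 h(a) = C1 - a^4/2 + a^3 - 2*a


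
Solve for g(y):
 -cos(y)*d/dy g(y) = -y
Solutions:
 g(y) = C1 + Integral(y/cos(y), y)


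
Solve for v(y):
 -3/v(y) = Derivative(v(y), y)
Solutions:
 v(y) = -sqrt(C1 - 6*y)
 v(y) = sqrt(C1 - 6*y)


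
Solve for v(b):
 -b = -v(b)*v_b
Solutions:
 v(b) = -sqrt(C1 + b^2)
 v(b) = sqrt(C1 + b^2)


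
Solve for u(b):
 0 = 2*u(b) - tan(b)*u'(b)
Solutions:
 u(b) = C1*sin(b)^2


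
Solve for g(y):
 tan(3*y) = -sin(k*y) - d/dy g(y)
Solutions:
 g(y) = C1 - Piecewise((-cos(k*y)/k, Ne(k, 0)), (0, True)) + log(cos(3*y))/3


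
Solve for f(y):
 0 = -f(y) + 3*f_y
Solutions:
 f(y) = C1*exp(y/3)


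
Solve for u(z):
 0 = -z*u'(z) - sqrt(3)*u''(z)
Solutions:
 u(z) = C1 + C2*erf(sqrt(2)*3^(3/4)*z/6)


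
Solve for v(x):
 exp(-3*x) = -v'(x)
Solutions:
 v(x) = C1 + exp(-3*x)/3


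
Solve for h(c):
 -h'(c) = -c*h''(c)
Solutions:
 h(c) = C1 + C2*c^2


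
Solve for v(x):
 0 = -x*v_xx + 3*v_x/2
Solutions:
 v(x) = C1 + C2*x^(5/2)


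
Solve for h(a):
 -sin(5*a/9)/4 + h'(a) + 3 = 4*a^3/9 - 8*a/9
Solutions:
 h(a) = C1 + a^4/9 - 4*a^2/9 - 3*a - 9*cos(5*a/9)/20


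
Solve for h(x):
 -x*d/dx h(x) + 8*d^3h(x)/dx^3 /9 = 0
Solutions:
 h(x) = C1 + Integral(C2*airyai(3^(2/3)*x/2) + C3*airybi(3^(2/3)*x/2), x)


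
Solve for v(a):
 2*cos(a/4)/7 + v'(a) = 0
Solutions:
 v(a) = C1 - 8*sin(a/4)/7


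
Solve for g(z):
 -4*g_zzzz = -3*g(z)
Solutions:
 g(z) = C1*exp(-sqrt(2)*3^(1/4)*z/2) + C2*exp(sqrt(2)*3^(1/4)*z/2) + C3*sin(sqrt(2)*3^(1/4)*z/2) + C4*cos(sqrt(2)*3^(1/4)*z/2)


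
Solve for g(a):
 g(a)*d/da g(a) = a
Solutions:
 g(a) = -sqrt(C1 + a^2)
 g(a) = sqrt(C1 + a^2)


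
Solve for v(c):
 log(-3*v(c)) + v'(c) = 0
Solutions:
 Integral(1/(log(-_y) + log(3)), (_y, v(c))) = C1 - c


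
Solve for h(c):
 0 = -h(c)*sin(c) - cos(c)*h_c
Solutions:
 h(c) = C1*cos(c)


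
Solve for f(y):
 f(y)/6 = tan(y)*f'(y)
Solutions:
 f(y) = C1*sin(y)^(1/6)


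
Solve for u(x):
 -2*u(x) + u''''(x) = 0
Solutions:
 u(x) = C1*exp(-2^(1/4)*x) + C2*exp(2^(1/4)*x) + C3*sin(2^(1/4)*x) + C4*cos(2^(1/4)*x)


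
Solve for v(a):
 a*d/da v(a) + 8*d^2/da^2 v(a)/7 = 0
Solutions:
 v(a) = C1 + C2*erf(sqrt(7)*a/4)


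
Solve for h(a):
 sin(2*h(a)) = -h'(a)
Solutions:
 h(a) = pi - acos((-C1 - exp(4*a))/(C1 - exp(4*a)))/2
 h(a) = acos((-C1 - exp(4*a))/(C1 - exp(4*a)))/2


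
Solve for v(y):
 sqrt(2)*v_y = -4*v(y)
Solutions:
 v(y) = C1*exp(-2*sqrt(2)*y)


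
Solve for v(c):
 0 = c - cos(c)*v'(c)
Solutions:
 v(c) = C1 + Integral(c/cos(c), c)


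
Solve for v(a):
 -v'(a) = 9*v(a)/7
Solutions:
 v(a) = C1*exp(-9*a/7)


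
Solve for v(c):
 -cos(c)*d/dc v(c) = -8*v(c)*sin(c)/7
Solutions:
 v(c) = C1/cos(c)^(8/7)


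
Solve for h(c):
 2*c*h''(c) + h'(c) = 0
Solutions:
 h(c) = C1 + C2*sqrt(c)


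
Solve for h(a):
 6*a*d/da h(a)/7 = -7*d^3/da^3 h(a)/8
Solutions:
 h(a) = C1 + Integral(C2*airyai(-2*42^(1/3)*a/7) + C3*airybi(-2*42^(1/3)*a/7), a)


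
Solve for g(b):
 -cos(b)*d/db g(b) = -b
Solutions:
 g(b) = C1 + Integral(b/cos(b), b)


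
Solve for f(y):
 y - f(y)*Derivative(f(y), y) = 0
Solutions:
 f(y) = -sqrt(C1 + y^2)
 f(y) = sqrt(C1 + y^2)


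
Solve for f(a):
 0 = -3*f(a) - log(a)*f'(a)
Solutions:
 f(a) = C1*exp(-3*li(a))


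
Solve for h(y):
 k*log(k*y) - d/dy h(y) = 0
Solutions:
 h(y) = C1 + k*y*log(k*y) - k*y


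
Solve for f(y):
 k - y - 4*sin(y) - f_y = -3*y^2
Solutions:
 f(y) = C1 + k*y + y^3 - y^2/2 + 4*cos(y)


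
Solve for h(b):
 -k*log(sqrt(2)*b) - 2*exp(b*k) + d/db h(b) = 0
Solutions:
 h(b) = C1 + b*k*log(b) + b*k*(-1 + log(2)/2) + Piecewise((2*exp(b*k)/k, Ne(k, 0)), (2*b, True))


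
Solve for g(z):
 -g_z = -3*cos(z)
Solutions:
 g(z) = C1 + 3*sin(z)


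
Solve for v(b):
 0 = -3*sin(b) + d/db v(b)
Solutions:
 v(b) = C1 - 3*cos(b)


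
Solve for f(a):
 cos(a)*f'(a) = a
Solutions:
 f(a) = C1 + Integral(a/cos(a), a)


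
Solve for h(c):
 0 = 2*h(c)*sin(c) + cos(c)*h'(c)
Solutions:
 h(c) = C1*cos(c)^2


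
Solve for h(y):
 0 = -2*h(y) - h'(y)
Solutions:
 h(y) = C1*exp(-2*y)


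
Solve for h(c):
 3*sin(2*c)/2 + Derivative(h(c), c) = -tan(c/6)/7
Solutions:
 h(c) = C1 + 6*log(cos(c/6))/7 + 3*cos(2*c)/4


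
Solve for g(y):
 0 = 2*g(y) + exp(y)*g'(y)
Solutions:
 g(y) = C1*exp(2*exp(-y))


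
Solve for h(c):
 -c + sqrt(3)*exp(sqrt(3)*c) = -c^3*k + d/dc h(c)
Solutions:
 h(c) = C1 + c^4*k/4 - c^2/2 + exp(sqrt(3)*c)


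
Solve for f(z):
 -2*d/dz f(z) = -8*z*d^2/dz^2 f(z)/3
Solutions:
 f(z) = C1 + C2*z^(7/4)


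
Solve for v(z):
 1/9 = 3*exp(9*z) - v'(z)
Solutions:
 v(z) = C1 - z/9 + exp(9*z)/3


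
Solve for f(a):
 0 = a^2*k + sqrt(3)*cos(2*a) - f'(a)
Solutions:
 f(a) = C1 + a^3*k/3 + sqrt(3)*sin(2*a)/2


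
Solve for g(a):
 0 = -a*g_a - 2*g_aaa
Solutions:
 g(a) = C1 + Integral(C2*airyai(-2^(2/3)*a/2) + C3*airybi(-2^(2/3)*a/2), a)


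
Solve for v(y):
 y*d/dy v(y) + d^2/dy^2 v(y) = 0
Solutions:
 v(y) = C1 + C2*erf(sqrt(2)*y/2)


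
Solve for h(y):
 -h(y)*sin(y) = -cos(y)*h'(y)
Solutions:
 h(y) = C1/cos(y)


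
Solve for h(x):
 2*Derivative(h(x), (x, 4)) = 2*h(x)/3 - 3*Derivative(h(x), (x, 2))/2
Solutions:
 h(x) = C1*exp(-sqrt(6)*x*sqrt(-9 + sqrt(273))/12) + C2*exp(sqrt(6)*x*sqrt(-9 + sqrt(273))/12) + C3*sin(sqrt(6)*x*sqrt(9 + sqrt(273))/12) + C4*cos(sqrt(6)*x*sqrt(9 + sqrt(273))/12)


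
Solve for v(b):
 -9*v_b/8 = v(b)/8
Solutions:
 v(b) = C1*exp(-b/9)


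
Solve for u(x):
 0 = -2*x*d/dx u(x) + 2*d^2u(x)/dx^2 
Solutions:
 u(x) = C1 + C2*erfi(sqrt(2)*x/2)


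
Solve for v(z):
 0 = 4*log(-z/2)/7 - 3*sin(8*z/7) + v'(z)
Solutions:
 v(z) = C1 - 4*z*log(-z)/7 + 4*z*log(2)/7 + 4*z/7 - 21*cos(8*z/7)/8


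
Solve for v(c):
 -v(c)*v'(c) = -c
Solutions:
 v(c) = -sqrt(C1 + c^2)
 v(c) = sqrt(C1 + c^2)


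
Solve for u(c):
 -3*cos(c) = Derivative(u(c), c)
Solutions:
 u(c) = C1 - 3*sin(c)


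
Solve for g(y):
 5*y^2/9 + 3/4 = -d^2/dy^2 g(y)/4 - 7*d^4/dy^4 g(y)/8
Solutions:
 g(y) = C1 + C2*y + C3*sin(sqrt(14)*y/7) + C4*cos(sqrt(14)*y/7) - 5*y^4/27 + 113*y^2/18


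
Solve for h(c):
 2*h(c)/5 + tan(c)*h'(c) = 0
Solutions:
 h(c) = C1/sin(c)^(2/5)


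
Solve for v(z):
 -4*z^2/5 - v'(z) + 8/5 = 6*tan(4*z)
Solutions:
 v(z) = C1 - 4*z^3/15 + 8*z/5 + 3*log(cos(4*z))/2


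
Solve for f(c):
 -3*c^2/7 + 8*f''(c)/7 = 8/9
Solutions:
 f(c) = C1 + C2*c + c^4/32 + 7*c^2/18


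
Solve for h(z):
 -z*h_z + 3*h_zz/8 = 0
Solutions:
 h(z) = C1 + C2*erfi(2*sqrt(3)*z/3)


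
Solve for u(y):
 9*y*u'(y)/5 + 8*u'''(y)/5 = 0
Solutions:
 u(y) = C1 + Integral(C2*airyai(-3^(2/3)*y/2) + C3*airybi(-3^(2/3)*y/2), y)


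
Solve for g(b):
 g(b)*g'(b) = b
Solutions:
 g(b) = -sqrt(C1 + b^2)
 g(b) = sqrt(C1 + b^2)


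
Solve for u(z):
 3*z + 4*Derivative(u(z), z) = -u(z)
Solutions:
 u(z) = C1*exp(-z/4) - 3*z + 12


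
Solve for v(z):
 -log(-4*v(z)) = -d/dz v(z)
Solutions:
 -Integral(1/(log(-_y) + 2*log(2)), (_y, v(z))) = C1 - z


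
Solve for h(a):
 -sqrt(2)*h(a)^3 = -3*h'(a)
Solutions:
 h(a) = -sqrt(6)*sqrt(-1/(C1 + sqrt(2)*a))/2
 h(a) = sqrt(6)*sqrt(-1/(C1 + sqrt(2)*a))/2


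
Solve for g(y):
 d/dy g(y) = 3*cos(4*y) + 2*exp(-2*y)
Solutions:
 g(y) = C1 + 3*sin(4*y)/4 - exp(-2*y)


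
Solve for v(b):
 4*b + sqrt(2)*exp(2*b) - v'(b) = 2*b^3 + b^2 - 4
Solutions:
 v(b) = C1 - b^4/2 - b^3/3 + 2*b^2 + 4*b + sqrt(2)*exp(2*b)/2


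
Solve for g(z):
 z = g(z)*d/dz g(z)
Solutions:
 g(z) = -sqrt(C1 + z^2)
 g(z) = sqrt(C1 + z^2)


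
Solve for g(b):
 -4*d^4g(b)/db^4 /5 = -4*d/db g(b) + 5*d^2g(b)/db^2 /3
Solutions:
 g(b) = C1 + C2*exp(5^(1/3)*b*(-(108 + sqrt(12289))^(1/3) + 5*5^(1/3)/(108 + sqrt(12289))^(1/3))/12)*sin(sqrt(3)*5^(1/3)*b*(5*5^(1/3)/(108 + sqrt(12289))^(1/3) + (108 + sqrt(12289))^(1/3))/12) + C3*exp(5^(1/3)*b*(-(108 + sqrt(12289))^(1/3) + 5*5^(1/3)/(108 + sqrt(12289))^(1/3))/12)*cos(sqrt(3)*5^(1/3)*b*(5*5^(1/3)/(108 + sqrt(12289))^(1/3) + (108 + sqrt(12289))^(1/3))/12) + C4*exp(-5^(1/3)*b*(-(108 + sqrt(12289))^(1/3) + 5*5^(1/3)/(108 + sqrt(12289))^(1/3))/6)


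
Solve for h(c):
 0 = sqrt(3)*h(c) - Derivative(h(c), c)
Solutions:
 h(c) = C1*exp(sqrt(3)*c)


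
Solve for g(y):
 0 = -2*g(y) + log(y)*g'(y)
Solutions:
 g(y) = C1*exp(2*li(y))


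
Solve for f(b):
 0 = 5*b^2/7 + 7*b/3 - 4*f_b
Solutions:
 f(b) = C1 + 5*b^3/84 + 7*b^2/24


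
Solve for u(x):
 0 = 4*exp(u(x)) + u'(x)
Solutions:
 u(x) = log(1/(C1 + 4*x))


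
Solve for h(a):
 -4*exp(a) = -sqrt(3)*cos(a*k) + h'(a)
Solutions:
 h(a) = C1 - 4*exp(a) + sqrt(3)*sin(a*k)/k


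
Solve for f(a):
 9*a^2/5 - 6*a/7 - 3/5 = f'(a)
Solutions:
 f(a) = C1 + 3*a^3/5 - 3*a^2/7 - 3*a/5


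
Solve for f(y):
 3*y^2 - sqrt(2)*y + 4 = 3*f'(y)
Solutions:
 f(y) = C1 + y^3/3 - sqrt(2)*y^2/6 + 4*y/3


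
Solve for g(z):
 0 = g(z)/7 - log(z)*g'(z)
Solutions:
 g(z) = C1*exp(li(z)/7)


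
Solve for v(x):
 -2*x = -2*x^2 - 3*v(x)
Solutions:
 v(x) = 2*x*(1 - x)/3


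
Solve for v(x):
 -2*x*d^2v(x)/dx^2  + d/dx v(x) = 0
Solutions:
 v(x) = C1 + C2*x^(3/2)


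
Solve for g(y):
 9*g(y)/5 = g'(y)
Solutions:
 g(y) = C1*exp(9*y/5)


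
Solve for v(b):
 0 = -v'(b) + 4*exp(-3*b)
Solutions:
 v(b) = C1 - 4*exp(-3*b)/3


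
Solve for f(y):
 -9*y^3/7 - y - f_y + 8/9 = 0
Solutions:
 f(y) = C1 - 9*y^4/28 - y^2/2 + 8*y/9


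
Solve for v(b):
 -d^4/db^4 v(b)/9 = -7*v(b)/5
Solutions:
 v(b) = C1*exp(-sqrt(3)*5^(3/4)*7^(1/4)*b/5) + C2*exp(sqrt(3)*5^(3/4)*7^(1/4)*b/5) + C3*sin(sqrt(3)*5^(3/4)*7^(1/4)*b/5) + C4*cos(sqrt(3)*5^(3/4)*7^(1/4)*b/5)


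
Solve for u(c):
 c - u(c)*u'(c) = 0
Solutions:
 u(c) = -sqrt(C1 + c^2)
 u(c) = sqrt(C1 + c^2)


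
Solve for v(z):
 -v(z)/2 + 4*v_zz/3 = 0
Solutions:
 v(z) = C1*exp(-sqrt(6)*z/4) + C2*exp(sqrt(6)*z/4)


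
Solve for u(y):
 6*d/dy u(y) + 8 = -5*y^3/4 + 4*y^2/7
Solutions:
 u(y) = C1 - 5*y^4/96 + 2*y^3/63 - 4*y/3


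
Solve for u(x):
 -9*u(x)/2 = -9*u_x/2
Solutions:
 u(x) = C1*exp(x)


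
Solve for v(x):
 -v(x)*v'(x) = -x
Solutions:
 v(x) = -sqrt(C1 + x^2)
 v(x) = sqrt(C1 + x^2)


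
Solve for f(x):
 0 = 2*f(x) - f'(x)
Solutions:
 f(x) = C1*exp(2*x)


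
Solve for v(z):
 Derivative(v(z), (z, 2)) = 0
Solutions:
 v(z) = C1 + C2*z


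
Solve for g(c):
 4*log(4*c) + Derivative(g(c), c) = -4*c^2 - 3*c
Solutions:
 g(c) = C1 - 4*c^3/3 - 3*c^2/2 - 4*c*log(c) - 8*c*log(2) + 4*c


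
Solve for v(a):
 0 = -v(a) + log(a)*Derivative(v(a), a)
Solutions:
 v(a) = C1*exp(li(a))


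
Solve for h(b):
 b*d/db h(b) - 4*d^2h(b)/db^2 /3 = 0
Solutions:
 h(b) = C1 + C2*erfi(sqrt(6)*b/4)


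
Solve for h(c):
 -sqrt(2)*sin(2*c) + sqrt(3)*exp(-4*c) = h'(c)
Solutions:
 h(c) = C1 + sqrt(2)*cos(2*c)/2 - sqrt(3)*exp(-4*c)/4


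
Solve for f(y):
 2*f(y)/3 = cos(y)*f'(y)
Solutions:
 f(y) = C1*(sin(y) + 1)^(1/3)/(sin(y) - 1)^(1/3)


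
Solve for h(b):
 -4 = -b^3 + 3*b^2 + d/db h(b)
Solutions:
 h(b) = C1 + b^4/4 - b^3 - 4*b


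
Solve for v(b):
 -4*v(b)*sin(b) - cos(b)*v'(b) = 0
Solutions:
 v(b) = C1*cos(b)^4


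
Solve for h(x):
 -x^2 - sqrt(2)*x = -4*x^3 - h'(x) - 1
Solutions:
 h(x) = C1 - x^4 + x^3/3 + sqrt(2)*x^2/2 - x


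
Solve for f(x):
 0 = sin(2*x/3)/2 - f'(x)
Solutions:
 f(x) = C1 - 3*cos(2*x/3)/4


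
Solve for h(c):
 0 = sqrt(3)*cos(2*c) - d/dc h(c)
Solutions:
 h(c) = C1 + sqrt(3)*sin(2*c)/2


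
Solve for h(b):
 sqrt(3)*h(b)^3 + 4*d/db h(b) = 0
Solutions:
 h(b) = -sqrt(2)*sqrt(-1/(C1 - sqrt(3)*b))
 h(b) = sqrt(2)*sqrt(-1/(C1 - sqrt(3)*b))


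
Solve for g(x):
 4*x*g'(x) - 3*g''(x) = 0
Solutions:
 g(x) = C1 + C2*erfi(sqrt(6)*x/3)


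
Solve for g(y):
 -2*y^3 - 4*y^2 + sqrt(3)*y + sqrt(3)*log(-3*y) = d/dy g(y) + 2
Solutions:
 g(y) = C1 - y^4/2 - 4*y^3/3 + sqrt(3)*y^2/2 + sqrt(3)*y*log(-y) + y*(-2 - sqrt(3) + sqrt(3)*log(3))


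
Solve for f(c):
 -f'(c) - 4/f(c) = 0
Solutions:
 f(c) = -sqrt(C1 - 8*c)
 f(c) = sqrt(C1 - 8*c)


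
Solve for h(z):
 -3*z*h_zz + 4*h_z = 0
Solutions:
 h(z) = C1 + C2*z^(7/3)


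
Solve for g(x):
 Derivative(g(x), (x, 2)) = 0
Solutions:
 g(x) = C1 + C2*x


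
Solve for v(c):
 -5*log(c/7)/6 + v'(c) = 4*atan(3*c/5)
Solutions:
 v(c) = C1 + 5*c*log(c)/6 + 4*c*atan(3*c/5) - 5*c*log(7)/6 - 5*c/6 - 10*log(9*c^2 + 25)/3


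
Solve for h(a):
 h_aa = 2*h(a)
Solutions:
 h(a) = C1*exp(-sqrt(2)*a) + C2*exp(sqrt(2)*a)


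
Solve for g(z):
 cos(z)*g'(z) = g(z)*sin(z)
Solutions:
 g(z) = C1/cos(z)


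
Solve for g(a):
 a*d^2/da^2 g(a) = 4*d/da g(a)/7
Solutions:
 g(a) = C1 + C2*a^(11/7)


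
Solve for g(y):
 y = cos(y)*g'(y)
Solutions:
 g(y) = C1 + Integral(y/cos(y), y)


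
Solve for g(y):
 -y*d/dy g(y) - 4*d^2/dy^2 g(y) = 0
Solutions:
 g(y) = C1 + C2*erf(sqrt(2)*y/4)


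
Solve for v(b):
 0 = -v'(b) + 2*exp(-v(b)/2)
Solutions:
 v(b) = 2*log(C1 + b)


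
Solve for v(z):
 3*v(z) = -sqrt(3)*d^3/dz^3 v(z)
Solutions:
 v(z) = C3*exp(-3^(1/6)*z) + (C1*sin(3^(2/3)*z/2) + C2*cos(3^(2/3)*z/2))*exp(3^(1/6)*z/2)


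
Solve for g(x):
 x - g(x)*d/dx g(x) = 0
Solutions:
 g(x) = -sqrt(C1 + x^2)
 g(x) = sqrt(C1 + x^2)


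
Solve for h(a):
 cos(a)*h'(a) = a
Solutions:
 h(a) = C1 + Integral(a/cos(a), a)


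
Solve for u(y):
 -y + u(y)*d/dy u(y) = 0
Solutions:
 u(y) = -sqrt(C1 + y^2)
 u(y) = sqrt(C1 + y^2)


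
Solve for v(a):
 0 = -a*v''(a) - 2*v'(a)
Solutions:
 v(a) = C1 + C2/a


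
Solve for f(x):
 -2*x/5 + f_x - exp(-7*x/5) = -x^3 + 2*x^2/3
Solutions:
 f(x) = C1 - x^4/4 + 2*x^3/9 + x^2/5 - 5*exp(-7*x/5)/7


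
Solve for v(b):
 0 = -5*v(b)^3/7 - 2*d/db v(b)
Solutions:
 v(b) = -sqrt(7)*sqrt(-1/(C1 - 5*b))
 v(b) = sqrt(7)*sqrt(-1/(C1 - 5*b))


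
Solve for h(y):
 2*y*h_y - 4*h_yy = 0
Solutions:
 h(y) = C1 + C2*erfi(y/2)


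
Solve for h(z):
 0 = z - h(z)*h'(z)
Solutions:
 h(z) = -sqrt(C1 + z^2)
 h(z) = sqrt(C1 + z^2)


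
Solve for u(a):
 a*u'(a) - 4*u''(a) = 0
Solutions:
 u(a) = C1 + C2*erfi(sqrt(2)*a/4)


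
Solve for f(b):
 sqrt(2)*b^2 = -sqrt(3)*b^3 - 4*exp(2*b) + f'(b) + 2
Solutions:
 f(b) = C1 + sqrt(3)*b^4/4 + sqrt(2)*b^3/3 - 2*b + 2*exp(2*b)


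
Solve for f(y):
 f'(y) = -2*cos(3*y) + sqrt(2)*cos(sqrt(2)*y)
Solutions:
 f(y) = C1 - 2*sin(3*y)/3 + sin(sqrt(2)*y)


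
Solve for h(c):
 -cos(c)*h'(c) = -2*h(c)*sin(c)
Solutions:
 h(c) = C1/cos(c)^2


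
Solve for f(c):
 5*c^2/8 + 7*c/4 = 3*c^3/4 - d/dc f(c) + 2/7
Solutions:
 f(c) = C1 + 3*c^4/16 - 5*c^3/24 - 7*c^2/8 + 2*c/7


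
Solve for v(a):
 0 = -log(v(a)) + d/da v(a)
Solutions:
 li(v(a)) = C1 + a


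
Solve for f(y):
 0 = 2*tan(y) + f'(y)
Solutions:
 f(y) = C1 + 2*log(cos(y))


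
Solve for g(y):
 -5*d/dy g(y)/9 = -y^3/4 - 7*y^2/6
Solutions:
 g(y) = C1 + 9*y^4/80 + 7*y^3/10


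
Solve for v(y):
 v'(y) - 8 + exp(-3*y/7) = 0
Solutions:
 v(y) = C1 + 8*y + 7*exp(-3*y/7)/3


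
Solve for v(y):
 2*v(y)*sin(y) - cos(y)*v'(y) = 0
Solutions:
 v(y) = C1/cos(y)^2


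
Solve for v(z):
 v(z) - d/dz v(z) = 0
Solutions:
 v(z) = C1*exp(z)


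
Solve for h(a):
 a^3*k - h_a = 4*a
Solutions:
 h(a) = C1 + a^4*k/4 - 2*a^2


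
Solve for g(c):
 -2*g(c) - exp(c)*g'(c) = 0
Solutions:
 g(c) = C1*exp(2*exp(-c))


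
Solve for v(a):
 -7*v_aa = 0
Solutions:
 v(a) = C1 + C2*a


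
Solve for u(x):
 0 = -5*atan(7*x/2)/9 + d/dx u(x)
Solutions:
 u(x) = C1 + 5*x*atan(7*x/2)/9 - 5*log(49*x^2 + 4)/63


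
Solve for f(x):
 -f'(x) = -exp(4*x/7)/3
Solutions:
 f(x) = C1 + 7*exp(4*x/7)/12


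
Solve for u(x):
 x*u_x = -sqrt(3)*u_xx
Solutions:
 u(x) = C1 + C2*erf(sqrt(2)*3^(3/4)*x/6)


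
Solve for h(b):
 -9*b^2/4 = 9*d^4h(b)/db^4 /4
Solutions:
 h(b) = C1 + C2*b + C3*b^2 + C4*b^3 - b^6/360


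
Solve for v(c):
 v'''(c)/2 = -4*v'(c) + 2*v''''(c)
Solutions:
 v(c) = C1 + C2*exp(c*(-(24*sqrt(5190) + 1729)^(1/3) - 1/(24*sqrt(5190) + 1729)^(1/3) + 2)/24)*sin(sqrt(3)*c*(-(24*sqrt(5190) + 1729)^(1/3) + (24*sqrt(5190) + 1729)^(-1/3))/24) + C3*exp(c*(-(24*sqrt(5190) + 1729)^(1/3) - 1/(24*sqrt(5190) + 1729)^(1/3) + 2)/24)*cos(sqrt(3)*c*(-(24*sqrt(5190) + 1729)^(1/3) + (24*sqrt(5190) + 1729)^(-1/3))/24) + C4*exp(c*((24*sqrt(5190) + 1729)^(-1/3) + 1 + (24*sqrt(5190) + 1729)^(1/3))/12)
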